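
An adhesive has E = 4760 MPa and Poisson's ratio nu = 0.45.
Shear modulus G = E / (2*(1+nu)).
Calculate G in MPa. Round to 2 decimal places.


G = 4760 / (2*(1+0.45))
= 4760 / 2.90
= 1641.38 MPa

1641.38


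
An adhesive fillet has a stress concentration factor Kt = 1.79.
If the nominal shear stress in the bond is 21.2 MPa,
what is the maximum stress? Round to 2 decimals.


Max stress = 21.2 * 1.79 = 37.95 MPa

37.95


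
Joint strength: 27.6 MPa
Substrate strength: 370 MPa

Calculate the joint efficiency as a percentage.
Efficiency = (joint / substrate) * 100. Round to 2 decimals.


Efficiency = (27.6 / 370) * 100 = 7.46%

7.46


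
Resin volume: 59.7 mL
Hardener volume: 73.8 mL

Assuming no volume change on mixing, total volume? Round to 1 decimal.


V_total = 59.7 + 73.8 = 133.5 mL

133.5


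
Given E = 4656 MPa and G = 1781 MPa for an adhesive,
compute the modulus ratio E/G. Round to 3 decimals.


E/G ratio = 4656 / 1781 = 2.614

2.614


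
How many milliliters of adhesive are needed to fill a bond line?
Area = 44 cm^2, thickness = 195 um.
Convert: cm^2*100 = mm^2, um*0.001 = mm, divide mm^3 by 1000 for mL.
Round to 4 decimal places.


= (44 * 100) * (195 * 0.001) / 1000
= 0.8580 mL

0.8580


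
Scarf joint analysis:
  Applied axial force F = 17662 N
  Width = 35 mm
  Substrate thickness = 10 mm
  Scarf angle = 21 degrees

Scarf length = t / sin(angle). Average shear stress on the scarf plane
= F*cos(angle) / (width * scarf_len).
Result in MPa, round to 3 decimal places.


Scarf length = 10 / sin(21 deg) = 27.9043 mm
cos(21 deg) = 0.933580
Shear = 17662 * 0.933580 / (35 * 27.9043)
= 16.883 MPa

16.883


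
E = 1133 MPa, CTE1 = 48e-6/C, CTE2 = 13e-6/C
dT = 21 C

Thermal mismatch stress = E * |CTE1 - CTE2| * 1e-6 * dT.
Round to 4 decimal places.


= 1133 * 35e-6 * 21
= 0.8328 MPa

0.8328


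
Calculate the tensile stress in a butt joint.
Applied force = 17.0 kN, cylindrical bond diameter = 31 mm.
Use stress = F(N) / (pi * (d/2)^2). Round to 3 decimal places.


A = pi * 15.5^2 = 754.7676 mm^2
sigma = 17000.0 / 754.7676 = 22.523 MPa

22.523


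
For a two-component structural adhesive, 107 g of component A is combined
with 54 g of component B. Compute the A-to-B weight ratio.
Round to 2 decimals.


Weight ratio A:B = 107 / 54
= 1.98

1.98


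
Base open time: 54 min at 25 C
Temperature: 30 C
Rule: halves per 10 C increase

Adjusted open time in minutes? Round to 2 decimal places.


Acceleration = 2^((30-25)/10) = 1.4142
Open time = 54 / 1.4142 = 38.18 min

38.18


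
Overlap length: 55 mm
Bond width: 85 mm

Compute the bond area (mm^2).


Bond area = 55 * 85 = 4675 mm^2

4675


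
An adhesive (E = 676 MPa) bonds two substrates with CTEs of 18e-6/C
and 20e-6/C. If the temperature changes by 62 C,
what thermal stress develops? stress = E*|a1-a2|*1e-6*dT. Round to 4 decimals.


Stress = 676 * |18 - 20| * 1e-6 * 62
= 0.0838 MPa

0.0838


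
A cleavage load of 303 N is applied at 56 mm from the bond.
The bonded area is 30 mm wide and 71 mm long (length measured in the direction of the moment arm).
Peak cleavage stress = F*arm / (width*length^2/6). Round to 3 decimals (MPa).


Moment = 303 * 56 = 16968 N*mm
Section modulus = 30 * 5041 / 6 = 151230 / 6 mm^3
Stress = 16968 / (151230 / 6) = 101808 / 151230
= 0.673 MPa

0.673


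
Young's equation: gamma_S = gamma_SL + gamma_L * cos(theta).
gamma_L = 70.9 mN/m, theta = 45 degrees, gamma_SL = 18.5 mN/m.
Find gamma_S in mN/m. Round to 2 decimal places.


cos(45 deg) = 0.707107
gamma_S = 18.5 + 70.9 * 0.707107
= 68.63 mN/m

68.63


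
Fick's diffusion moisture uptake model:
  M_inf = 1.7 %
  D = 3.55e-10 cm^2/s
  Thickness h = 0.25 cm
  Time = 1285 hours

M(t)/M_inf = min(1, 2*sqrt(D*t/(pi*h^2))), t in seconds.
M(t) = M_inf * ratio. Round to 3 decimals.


t_sec = 1285 * 3600 = 4626000
ratio = 2*sqrt(3.55e-10*4626000/(pi*0.25^2))
= min(1, 0.182908)
= 0.182908
M(t) = 1.7 * 0.182908 = 0.311 %

0.311


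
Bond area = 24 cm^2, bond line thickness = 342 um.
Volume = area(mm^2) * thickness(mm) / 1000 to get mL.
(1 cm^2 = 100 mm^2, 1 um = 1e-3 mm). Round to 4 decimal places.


area_mm2 = 24 * 100 = 2400
blt_mm = 342 * 1e-3 = 0.342
vol_mm3 = 2400 * 0.342 = 820.8
vol_mL = 820.8 / 1000 = 0.8208 mL

0.8208


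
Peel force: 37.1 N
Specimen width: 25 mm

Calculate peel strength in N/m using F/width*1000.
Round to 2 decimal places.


Peel strength = 37.1 / 25 * 1000 = 1484.00 N/m

1484.00


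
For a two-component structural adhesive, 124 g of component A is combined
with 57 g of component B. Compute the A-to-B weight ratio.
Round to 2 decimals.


Weight ratio A:B = 124 / 57
= 2.18

2.18


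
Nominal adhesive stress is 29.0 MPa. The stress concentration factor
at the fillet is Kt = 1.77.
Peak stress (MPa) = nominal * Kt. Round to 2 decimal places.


Peak = 29.0 * 1.77 = 51.33 MPa

51.33


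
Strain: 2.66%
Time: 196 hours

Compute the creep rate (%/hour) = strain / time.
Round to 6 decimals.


Creep rate = 2.66 / 196
= 0.013571 %/h

0.013571


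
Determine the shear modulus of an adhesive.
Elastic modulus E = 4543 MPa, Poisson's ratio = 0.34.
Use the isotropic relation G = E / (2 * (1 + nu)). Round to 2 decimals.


G = 4543 / (2*(1+0.34)) = 4543 / 2.68
= 1695.15 MPa

1695.15


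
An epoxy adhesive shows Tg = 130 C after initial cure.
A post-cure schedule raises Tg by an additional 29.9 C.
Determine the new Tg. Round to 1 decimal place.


New Tg = 130 + 29.9
= 159.9 C

159.9


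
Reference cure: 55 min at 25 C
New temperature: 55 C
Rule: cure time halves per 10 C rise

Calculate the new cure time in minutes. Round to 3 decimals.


factor = 2^((55-25)/10) = 8.0000
t_new = 55 / 8.0000 = 6.875 min

6.875


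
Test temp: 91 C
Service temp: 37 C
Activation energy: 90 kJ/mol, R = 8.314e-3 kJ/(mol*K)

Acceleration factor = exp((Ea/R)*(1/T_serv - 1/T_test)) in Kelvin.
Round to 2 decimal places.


AF = exp((90/0.008314)*(1/310.15 - 1/364.15))
= 176.93

176.93


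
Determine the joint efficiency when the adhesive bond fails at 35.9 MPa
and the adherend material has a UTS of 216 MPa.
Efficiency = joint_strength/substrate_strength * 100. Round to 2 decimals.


Joint efficiency = 35.9 / 216 * 100
= 16.62%

16.62


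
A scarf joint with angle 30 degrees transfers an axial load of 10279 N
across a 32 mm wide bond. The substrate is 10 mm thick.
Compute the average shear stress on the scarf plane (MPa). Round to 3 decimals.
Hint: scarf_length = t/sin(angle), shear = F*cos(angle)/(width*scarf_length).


scarf_length = 10 / sin(30 deg) = 20.0000 mm
cos(30 deg) = 0.866025
shear stress = 10279 * 0.866025 / (32 * 20.0000)
= 13.909 MPa

13.909


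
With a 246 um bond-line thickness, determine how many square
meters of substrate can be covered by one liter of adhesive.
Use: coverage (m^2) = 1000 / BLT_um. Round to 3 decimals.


Coverage = 1000 / 246 = 4.065 m^2

4.065


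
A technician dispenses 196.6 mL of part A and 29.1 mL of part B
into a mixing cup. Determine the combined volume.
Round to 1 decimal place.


Combined volume = 196.6 + 29.1
= 225.7 mL

225.7


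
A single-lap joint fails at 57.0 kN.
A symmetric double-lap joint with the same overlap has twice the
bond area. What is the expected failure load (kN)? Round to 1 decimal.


Double-lap load = 2 * 57.0 = 114.0 kN

114.0


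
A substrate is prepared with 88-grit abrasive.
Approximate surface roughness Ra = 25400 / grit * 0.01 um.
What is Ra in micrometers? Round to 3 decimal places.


Ra = 25400 / 88 * 0.01 = 2.886 um

2.886


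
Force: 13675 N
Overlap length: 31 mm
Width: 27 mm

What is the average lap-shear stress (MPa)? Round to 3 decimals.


Average shear stress = F / (overlap * width)
= 13675 / (31 * 27)
= 16.338 MPa

16.338


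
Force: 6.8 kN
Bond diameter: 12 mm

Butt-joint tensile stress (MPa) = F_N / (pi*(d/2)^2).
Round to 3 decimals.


F_N = 6.8 * 1000 = 6800.0 N
A = pi*(6.0)^2 = 113.0973 mm^2
stress = 6800.0 / 113.0973 = 60.125 MPa

60.125


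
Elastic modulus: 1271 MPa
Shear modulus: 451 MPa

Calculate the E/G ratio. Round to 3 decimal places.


E / G = 1271 / 451 = 2.818

2.818


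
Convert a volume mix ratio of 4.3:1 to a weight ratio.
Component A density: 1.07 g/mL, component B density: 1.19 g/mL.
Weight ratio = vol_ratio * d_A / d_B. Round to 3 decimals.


= 4.3 * 1.07 / 1.19 = 3.866

3.866


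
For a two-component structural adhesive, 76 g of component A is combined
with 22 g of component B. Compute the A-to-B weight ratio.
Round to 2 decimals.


Weight ratio A:B = 76 / 22
= 3.45

3.45


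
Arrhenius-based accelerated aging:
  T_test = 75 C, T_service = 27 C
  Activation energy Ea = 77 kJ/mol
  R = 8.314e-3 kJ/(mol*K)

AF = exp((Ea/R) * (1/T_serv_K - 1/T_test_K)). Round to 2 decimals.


T_test_K = 348.15, T_serv_K = 300.15
AF = exp((77/8.314e-3) * (1/300.15 - 1/348.15))
= 70.40

70.40


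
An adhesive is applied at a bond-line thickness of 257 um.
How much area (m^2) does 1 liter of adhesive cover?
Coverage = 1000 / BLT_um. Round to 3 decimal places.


Coverage = 1000 / 257 = 3.891 m^2

3.891


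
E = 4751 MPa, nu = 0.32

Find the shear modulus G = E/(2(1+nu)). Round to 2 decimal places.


G = 4751 / (2 * 1.32)
= 1799.62 MPa

1799.62


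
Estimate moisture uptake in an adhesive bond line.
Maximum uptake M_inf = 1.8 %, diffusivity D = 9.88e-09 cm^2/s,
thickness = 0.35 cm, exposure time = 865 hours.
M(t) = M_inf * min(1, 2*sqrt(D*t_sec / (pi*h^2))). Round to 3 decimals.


Convert time: 865 h = 3114000 s
ratio = min(1, 2*sqrt(9.88e-09*3114000/(pi*0.35^2)))
= 0.565490
M(t) = 1.8 * 0.565490 = 1.018%

1.018


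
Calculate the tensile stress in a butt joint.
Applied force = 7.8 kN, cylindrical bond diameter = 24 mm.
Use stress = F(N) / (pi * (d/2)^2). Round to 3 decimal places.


A = pi * 12.0^2 = 452.3893 mm^2
sigma = 7800.0 / 452.3893 = 17.242 MPa

17.242


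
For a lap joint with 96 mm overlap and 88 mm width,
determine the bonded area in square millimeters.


Area = 96 * 88 = 8448 mm^2

8448


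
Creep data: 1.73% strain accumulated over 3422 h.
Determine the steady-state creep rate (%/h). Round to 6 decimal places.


Rate = 1.73 / 3422 = 0.000506 %/h

0.000506


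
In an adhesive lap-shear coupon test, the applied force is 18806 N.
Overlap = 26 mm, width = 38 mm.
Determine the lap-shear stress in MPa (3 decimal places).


stress = F / (overlap * width)
= 18806 / (26 * 38)
= 19.034 MPa

19.034


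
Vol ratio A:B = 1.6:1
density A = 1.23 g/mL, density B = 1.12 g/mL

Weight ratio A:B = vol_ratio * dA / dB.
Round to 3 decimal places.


Weight ratio = 1.6 * 1.23 / 1.12
= 1.757

1.757


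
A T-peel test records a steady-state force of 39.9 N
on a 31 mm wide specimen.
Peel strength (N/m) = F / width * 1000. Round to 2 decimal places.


Peel strength = 39.9 / 31 * 1000
= 1287.10 N/m

1287.10


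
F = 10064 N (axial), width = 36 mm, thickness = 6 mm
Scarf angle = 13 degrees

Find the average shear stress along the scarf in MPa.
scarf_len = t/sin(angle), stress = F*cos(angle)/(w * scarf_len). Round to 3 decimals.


scarf_len = 6/sin(13 deg) = 26.6725
cos(13 deg) = 0.974370
stress = 10064*0.974370/(36*26.6725) = 10.212 MPa

10.212


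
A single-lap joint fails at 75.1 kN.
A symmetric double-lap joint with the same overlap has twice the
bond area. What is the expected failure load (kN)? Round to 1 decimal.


Double-lap load = 2 * 75.1 = 150.2 kN

150.2


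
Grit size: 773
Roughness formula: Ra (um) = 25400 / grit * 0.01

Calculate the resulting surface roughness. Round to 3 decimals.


Ra = 25400 / 773 * 0.01
= 0.329 um

0.329


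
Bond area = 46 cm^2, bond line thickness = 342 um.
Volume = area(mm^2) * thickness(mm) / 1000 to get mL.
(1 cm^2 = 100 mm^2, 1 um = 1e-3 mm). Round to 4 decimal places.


area_mm2 = 46 * 100 = 4600
blt_mm = 342 * 1e-3 = 0.342
vol_mm3 = 4600 * 0.342 = 1573.2
vol_mL = 1573.2 / 1000 = 1.5732 mL

1.5732


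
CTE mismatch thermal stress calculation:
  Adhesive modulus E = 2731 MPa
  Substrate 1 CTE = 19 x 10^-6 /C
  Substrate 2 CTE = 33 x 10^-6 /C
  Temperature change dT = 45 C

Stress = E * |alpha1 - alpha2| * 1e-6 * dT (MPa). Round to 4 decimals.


delta_alpha = |19 - 33| = 14 x 10^-6/C
Stress = 2731 * 14e-6 * 45
= 1.7205 MPa

1.7205


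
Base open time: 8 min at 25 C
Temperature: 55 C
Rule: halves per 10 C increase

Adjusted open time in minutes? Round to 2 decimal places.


Acceleration = 2^((55-25)/10) = 8.0000
Open time = 8 / 8.0000 = 1.00 min

1.00


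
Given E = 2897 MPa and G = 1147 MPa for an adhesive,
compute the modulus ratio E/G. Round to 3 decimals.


E/G ratio = 2897 / 1147 = 2.526

2.526


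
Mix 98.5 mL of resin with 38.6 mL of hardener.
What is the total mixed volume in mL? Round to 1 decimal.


Total = 98.5 + 38.6 = 137.1 mL

137.1


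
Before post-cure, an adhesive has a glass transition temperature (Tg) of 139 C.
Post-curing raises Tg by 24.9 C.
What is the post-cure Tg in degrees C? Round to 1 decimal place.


Tg_post = Tg_base + delta_Tg
= 139 + 24.9
= 163.9 C

163.9


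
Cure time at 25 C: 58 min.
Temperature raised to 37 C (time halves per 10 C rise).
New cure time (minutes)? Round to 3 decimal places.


Acceleration factor = 2^(12/10) = 2.2974
New time = 58 / 2.2974 = 25.246 min

25.246


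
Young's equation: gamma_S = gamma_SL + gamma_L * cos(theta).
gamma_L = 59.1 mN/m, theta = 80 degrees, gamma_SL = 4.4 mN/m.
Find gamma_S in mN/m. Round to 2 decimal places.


cos(80 deg) = 0.173648
gamma_S = 4.4 + 59.1 * 0.173648
= 14.66 mN/m

14.66


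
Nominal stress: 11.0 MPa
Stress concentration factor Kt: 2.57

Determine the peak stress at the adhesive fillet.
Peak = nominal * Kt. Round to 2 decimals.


Peak stress = 11.0 * 2.57
= 28.27 MPa

28.27


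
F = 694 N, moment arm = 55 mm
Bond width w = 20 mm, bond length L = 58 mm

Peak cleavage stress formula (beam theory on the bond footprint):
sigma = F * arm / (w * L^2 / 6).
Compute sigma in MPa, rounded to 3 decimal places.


sigma = (694 * 55) / (20 * 3364 / 6)
= 38170 * 6 / 67280
= 229020 / 67280
= 3.404 MPa

3.404


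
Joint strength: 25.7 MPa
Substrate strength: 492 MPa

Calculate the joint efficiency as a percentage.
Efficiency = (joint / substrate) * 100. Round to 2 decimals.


Efficiency = (25.7 / 492) * 100 = 5.22%

5.22


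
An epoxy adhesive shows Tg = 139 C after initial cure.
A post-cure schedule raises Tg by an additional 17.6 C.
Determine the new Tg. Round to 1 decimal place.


New Tg = 139 + 17.6
= 156.6 C

156.6


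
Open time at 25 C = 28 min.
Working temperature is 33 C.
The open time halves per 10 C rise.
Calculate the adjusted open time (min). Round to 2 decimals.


factor = 2^((33 - 25) / 10) = 1.7411
ot = 28 / 1.7411 = 16.08 min

16.08


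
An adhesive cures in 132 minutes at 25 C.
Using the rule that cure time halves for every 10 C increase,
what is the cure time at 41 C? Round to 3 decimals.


Factor = 2^((41 - 25) / 10) = 3.0314
Cure time = 132 / 3.0314
= 43.544 minutes

43.544


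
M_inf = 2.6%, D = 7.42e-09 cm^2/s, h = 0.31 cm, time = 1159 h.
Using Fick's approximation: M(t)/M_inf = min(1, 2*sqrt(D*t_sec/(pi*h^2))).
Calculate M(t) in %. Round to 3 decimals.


t = 4172400 s
ratio = min(1, 2*sqrt(7.42e-09*4172400/(pi*0.0961)))
= 0.640455
M(t) = 2.6 * 0.640455 = 1.665%

1.665


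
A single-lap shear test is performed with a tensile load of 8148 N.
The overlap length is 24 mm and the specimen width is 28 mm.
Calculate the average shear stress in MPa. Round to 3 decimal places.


Shear stress = F / (overlap * width)
= 8148 / (24 * 28)
= 8148 / 672
= 12.125 MPa

12.125


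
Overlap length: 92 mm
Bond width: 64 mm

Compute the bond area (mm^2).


Bond area = 92 * 64 = 5888 mm^2

5888


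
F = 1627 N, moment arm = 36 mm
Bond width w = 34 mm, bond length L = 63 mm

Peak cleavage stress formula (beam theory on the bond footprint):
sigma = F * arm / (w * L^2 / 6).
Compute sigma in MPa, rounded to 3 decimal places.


sigma = (1627 * 36) / (34 * 3969 / 6)
= 58572 * 6 / 134946
= 351432 / 134946
= 2.604 MPa

2.604


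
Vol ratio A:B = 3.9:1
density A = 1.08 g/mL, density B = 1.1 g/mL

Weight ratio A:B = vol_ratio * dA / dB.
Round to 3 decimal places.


Weight ratio = 3.9 * 1.08 / 1.1
= 3.829

3.829


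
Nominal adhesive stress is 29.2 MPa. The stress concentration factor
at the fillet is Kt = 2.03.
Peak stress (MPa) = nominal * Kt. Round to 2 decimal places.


Peak = 29.2 * 2.03 = 59.28 MPa

59.28


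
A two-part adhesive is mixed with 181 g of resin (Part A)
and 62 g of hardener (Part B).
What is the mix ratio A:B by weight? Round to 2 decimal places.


Mix ratio = mass_A / mass_B
= 181 / 62
= 2.92

2.92


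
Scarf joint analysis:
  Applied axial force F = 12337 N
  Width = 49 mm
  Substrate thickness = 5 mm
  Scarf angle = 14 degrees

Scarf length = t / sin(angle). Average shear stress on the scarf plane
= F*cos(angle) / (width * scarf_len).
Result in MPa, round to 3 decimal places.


Scarf length = 5 / sin(14 deg) = 20.6678 mm
cos(14 deg) = 0.970296
Shear = 12337 * 0.970296 / (49 * 20.6678)
= 11.820 MPa

11.820


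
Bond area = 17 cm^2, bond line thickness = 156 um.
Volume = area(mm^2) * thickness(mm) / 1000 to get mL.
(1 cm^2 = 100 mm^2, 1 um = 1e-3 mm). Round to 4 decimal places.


area_mm2 = 17 * 100 = 1700
blt_mm = 156 * 1e-3 = 0.156
vol_mm3 = 1700 * 0.156 = 265.2
vol_mL = 265.2 / 1000 = 0.2652 mL

0.2652


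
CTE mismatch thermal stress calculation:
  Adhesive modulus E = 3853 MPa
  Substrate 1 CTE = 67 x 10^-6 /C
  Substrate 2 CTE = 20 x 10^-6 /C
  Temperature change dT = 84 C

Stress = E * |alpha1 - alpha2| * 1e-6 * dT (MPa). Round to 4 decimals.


delta_alpha = |67 - 20| = 47 x 10^-6/C
Stress = 3853 * 47e-6 * 84
= 15.2116 MPa

15.2116


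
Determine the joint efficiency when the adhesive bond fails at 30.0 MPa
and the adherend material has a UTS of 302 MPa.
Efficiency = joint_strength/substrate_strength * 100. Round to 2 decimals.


Joint efficiency = 30.0 / 302 * 100
= 9.93%

9.93


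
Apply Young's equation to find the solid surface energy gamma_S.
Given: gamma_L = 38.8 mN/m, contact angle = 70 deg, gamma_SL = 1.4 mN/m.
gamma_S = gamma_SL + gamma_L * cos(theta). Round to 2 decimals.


theta_rad = 70 * pi/180 = 1.221730
gamma_S = 1.4 + 38.8 * cos(1.221730)
= 14.67 mN/m

14.67


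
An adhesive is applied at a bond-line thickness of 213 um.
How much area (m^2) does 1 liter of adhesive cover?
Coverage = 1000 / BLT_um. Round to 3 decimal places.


Coverage = 1000 / 213 = 4.695 m^2

4.695


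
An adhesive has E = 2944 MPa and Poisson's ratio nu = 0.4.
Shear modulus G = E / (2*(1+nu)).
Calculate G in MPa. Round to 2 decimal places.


G = 2944 / (2*(1+0.4))
= 2944 / 2.80
= 1051.43 MPa

1051.43


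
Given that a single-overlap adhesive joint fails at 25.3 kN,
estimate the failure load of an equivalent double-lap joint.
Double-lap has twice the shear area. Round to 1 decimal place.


Double-lap factor = 2
Expected load = 25.3 * 2 = 50.6 kN

50.6


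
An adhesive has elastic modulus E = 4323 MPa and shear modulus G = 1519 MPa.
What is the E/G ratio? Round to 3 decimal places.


E/G = 4323 / 1519 = 2.846

2.846


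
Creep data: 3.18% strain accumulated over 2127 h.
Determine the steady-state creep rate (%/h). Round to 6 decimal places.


Rate = 3.18 / 2127 = 0.001495 %/h

0.001495


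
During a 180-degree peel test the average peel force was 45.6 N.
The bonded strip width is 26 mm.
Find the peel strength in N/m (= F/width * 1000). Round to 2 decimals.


Peel strength = F/width * 1000
= 45.6 / 26 * 1000
= 1753.85 N/m

1753.85


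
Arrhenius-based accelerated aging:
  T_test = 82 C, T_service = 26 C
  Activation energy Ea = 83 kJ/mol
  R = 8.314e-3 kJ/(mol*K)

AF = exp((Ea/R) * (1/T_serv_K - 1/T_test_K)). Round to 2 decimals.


T_test_K = 355.15, T_serv_K = 299.15
AF = exp((83/8.314e-3) * (1/299.15 - 1/355.15))
= 192.88

192.88


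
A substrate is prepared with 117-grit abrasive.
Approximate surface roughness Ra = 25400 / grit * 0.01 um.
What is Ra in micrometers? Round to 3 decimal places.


Ra = 25400 / 117 * 0.01 = 2.171 um

2.171


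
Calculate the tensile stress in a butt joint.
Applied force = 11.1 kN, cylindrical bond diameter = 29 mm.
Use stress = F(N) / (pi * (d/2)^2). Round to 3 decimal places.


A = pi * 14.5^2 = 660.5199 mm^2
sigma = 11100.0 / 660.5199 = 16.805 MPa

16.805


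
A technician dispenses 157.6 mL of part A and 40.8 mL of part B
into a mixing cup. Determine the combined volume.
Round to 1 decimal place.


Combined volume = 157.6 + 40.8
= 198.4 mL

198.4


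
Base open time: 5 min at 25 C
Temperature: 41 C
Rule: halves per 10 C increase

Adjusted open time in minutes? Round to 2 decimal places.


Acceleration = 2^((41-25)/10) = 3.0314
Open time = 5 / 3.0314 = 1.65 min

1.65


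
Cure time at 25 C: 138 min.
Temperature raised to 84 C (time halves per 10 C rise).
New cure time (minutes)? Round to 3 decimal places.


Acceleration factor = 2^(59/10) = 59.7141
New time = 138 / 59.7141 = 2.311 min

2.311


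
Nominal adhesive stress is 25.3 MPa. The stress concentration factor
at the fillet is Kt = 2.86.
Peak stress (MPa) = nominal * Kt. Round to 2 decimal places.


Peak = 25.3 * 2.86 = 72.36 MPa

72.36


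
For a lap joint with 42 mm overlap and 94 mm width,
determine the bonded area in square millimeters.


Area = 42 * 94 = 3948 mm^2

3948


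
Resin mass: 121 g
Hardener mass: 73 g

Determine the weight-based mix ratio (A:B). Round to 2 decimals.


Ratio = 121 / 73 = 1.66

1.66


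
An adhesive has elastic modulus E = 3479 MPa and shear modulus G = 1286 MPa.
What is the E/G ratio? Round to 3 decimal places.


E/G = 3479 / 1286 = 2.705

2.705


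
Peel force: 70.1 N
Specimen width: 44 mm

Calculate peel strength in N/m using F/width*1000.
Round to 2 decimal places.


Peel strength = 70.1 / 44 * 1000 = 1593.18 N/m

1593.18


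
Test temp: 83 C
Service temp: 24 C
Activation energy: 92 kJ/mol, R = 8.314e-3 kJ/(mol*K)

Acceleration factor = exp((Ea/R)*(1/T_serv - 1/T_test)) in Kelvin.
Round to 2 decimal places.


AF = exp((92/0.008314)*(1/297.15 - 1/356.15))
= 477.75

477.75


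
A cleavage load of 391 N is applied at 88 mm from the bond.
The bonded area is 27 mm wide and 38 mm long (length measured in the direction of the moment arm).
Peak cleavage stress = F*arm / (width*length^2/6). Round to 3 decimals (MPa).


Moment = 391 * 88 = 34408 N*mm
Section modulus = 27 * 1444 / 6 = 38988 / 6 mm^3
Stress = 34408 / (38988 / 6) = 206448 / 38988
= 5.295 MPa

5.295


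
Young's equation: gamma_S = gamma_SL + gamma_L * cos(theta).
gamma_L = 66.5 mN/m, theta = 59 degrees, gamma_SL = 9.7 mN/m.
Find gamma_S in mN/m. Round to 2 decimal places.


cos(59 deg) = 0.515038
gamma_S = 9.7 + 66.5 * 0.515038
= 43.95 mN/m

43.95


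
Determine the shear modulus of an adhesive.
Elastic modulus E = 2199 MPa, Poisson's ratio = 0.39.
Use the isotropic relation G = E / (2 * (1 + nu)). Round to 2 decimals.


G = 2199 / (2*(1+0.39)) = 2199 / 2.78
= 791.01 MPa

791.01


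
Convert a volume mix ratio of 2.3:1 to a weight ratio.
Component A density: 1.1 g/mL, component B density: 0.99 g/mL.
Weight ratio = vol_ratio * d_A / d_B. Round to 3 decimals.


= 2.3 * 1.1 / 0.99 = 2.556

2.556


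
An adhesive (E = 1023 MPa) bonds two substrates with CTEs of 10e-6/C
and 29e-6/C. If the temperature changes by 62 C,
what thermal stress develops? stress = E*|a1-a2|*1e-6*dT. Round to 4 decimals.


Stress = 1023 * |10 - 29| * 1e-6 * 62
= 1.2051 MPa

1.2051


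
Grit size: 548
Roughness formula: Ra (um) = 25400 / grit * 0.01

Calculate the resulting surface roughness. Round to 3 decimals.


Ra = 25400 / 548 * 0.01
= 0.464 um

0.464


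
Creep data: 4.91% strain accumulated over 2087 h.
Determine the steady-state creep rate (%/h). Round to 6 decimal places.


Rate = 4.91 / 2087 = 0.002353 %/h

0.002353


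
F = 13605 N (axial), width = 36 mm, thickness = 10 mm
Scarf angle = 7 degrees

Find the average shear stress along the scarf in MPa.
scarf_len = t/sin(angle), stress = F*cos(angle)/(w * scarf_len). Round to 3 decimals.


scarf_len = 10/sin(7 deg) = 82.0551
cos(7 deg) = 0.992546
stress = 13605*0.992546/(36*82.0551) = 4.571 MPa

4.571


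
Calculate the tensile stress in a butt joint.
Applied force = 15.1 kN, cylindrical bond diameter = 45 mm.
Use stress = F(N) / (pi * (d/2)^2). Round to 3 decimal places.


A = pi * 22.5^2 = 1590.4313 mm^2
sigma = 15100.0 / 1590.4313 = 9.494 MPa

9.494


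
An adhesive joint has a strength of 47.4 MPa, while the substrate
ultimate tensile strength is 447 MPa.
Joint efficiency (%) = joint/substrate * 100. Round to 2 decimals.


Efficiency = 47.4 / 447 * 100
= 10.60%

10.60


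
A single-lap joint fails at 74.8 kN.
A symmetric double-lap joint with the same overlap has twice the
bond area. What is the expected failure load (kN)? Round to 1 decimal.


Double-lap load = 2 * 74.8 = 149.6 kN

149.6


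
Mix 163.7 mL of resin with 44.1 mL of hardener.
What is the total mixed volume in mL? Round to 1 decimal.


Total = 163.7 + 44.1 = 207.8 mL

207.8


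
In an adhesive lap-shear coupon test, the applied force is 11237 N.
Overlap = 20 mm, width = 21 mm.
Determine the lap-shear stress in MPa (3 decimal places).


stress = F / (overlap * width)
= 11237 / (20 * 21)
= 26.755 MPa

26.755


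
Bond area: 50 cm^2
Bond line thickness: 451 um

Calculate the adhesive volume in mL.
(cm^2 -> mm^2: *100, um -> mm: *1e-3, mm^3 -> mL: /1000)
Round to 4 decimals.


V = 50*100 * 451*1e-3 / 1000
= 2.2550 mL

2.2550


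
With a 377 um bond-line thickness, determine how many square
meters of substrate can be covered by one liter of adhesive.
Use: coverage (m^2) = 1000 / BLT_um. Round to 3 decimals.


Coverage = 1000 / 377 = 2.653 m^2

2.653


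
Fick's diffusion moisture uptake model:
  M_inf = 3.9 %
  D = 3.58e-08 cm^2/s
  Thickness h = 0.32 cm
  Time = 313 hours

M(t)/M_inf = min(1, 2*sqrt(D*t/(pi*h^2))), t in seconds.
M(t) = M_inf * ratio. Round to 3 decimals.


t_sec = 313 * 3600 = 1126800
ratio = 2*sqrt(3.58e-08*1126800/(pi*0.32^2))
= min(1, 0.708223)
= 0.708223
M(t) = 3.9 * 0.708223 = 2.762 %

2.762


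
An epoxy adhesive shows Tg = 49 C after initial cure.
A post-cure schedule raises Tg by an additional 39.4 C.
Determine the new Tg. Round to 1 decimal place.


New Tg = 49 + 39.4
= 88.4 C

88.4


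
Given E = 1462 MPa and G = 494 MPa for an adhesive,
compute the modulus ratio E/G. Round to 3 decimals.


E/G ratio = 1462 / 494 = 2.960

2.960


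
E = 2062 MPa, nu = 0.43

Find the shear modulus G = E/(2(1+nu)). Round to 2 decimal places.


G = 2062 / (2 * 1.43)
= 720.98 MPa

720.98


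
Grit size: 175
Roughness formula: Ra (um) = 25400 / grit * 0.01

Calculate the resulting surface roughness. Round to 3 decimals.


Ra = 25400 / 175 * 0.01
= 1.451 um

1.451


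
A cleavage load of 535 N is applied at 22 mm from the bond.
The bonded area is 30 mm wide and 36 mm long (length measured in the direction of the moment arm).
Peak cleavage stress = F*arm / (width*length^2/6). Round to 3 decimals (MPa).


Moment = 535 * 22 = 11770 N*mm
Section modulus = 30 * 1296 / 6 = 38880 / 6 mm^3
Stress = 11770 / (38880 / 6) = 70620 / 38880
= 1.816 MPa

1.816


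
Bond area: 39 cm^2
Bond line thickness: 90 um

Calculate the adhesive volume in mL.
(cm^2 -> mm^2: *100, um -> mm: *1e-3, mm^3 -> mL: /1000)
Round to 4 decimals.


V = 39*100 * 90*1e-3 / 1000
= 0.3510 mL

0.3510


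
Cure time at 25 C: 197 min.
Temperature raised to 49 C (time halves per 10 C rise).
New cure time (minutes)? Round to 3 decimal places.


Acceleration factor = 2^(24/10) = 5.2780
New time = 197 / 5.2780 = 37.325 min

37.325


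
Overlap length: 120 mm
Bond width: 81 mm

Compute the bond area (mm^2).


Bond area = 120 * 81 = 9720 mm^2

9720


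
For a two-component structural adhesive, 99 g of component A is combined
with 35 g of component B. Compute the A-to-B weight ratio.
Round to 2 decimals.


Weight ratio A:B = 99 / 35
= 2.83

2.83


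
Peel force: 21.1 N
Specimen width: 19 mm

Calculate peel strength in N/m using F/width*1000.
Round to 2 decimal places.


Peel strength = 21.1 / 19 * 1000 = 1110.53 N/m

1110.53


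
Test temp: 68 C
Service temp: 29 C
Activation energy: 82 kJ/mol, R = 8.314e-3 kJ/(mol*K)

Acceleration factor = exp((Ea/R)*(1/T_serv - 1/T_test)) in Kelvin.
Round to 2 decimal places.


AF = exp((82/0.008314)*(1/302.15 - 1/341.15))
= 41.75

41.75


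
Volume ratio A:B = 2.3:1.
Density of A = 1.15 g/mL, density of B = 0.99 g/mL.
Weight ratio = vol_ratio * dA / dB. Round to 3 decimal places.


Wt ratio = 2.3 * 1.15 / 0.99
= 2.672

2.672


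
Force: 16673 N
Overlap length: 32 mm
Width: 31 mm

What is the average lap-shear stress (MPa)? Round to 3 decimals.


Average shear stress = F / (overlap * width)
= 16673 / (32 * 31)
= 16.807 MPa

16.807


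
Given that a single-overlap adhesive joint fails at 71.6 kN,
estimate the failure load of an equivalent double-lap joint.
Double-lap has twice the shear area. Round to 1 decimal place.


Double-lap factor = 2
Expected load = 71.6 * 2 = 143.2 kN

143.2


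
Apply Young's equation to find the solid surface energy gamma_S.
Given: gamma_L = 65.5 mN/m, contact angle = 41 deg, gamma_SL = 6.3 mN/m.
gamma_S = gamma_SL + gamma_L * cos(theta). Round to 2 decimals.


theta_rad = 41 * pi/180 = 0.715585
gamma_S = 6.3 + 65.5 * cos(0.715585)
= 55.73 mN/m

55.73


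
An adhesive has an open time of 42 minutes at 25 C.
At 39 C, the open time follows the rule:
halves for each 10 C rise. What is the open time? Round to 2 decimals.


Factor = 2^((39-25)/10) = 2.6390
Open time = 42 / 2.6390 = 15.92 min

15.92


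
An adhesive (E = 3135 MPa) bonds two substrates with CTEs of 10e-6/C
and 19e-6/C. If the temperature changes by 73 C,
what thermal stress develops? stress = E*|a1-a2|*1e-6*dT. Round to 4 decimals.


Stress = 3135 * |10 - 19| * 1e-6 * 73
= 2.0597 MPa

2.0597


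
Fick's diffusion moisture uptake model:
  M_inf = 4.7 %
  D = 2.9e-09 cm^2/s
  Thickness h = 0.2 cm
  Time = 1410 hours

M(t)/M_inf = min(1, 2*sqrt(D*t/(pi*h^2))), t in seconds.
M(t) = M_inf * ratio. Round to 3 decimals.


t_sec = 1410 * 3600 = 5076000
ratio = 2*sqrt(2.9e-09*5076000/(pi*0.2^2))
= min(1, 0.684518)
= 0.684518
M(t) = 4.7 * 0.684518 = 3.217 %

3.217


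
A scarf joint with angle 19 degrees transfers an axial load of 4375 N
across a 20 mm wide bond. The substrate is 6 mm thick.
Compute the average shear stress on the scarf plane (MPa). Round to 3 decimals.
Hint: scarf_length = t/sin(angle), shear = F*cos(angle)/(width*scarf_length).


scarf_length = 6 / sin(19 deg) = 18.4293 mm
cos(19 deg) = 0.945519
shear stress = 4375 * 0.945519 / (20 * 18.4293)
= 11.223 MPa

11.223


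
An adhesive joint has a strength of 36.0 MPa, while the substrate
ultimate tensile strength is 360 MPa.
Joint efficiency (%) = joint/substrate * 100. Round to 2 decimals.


Efficiency = 36.0 / 360 * 100
= 10.00%

10.00


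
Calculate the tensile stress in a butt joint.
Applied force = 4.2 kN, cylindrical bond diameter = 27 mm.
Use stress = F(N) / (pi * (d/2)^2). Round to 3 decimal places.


A = pi * 13.5^2 = 572.5553 mm^2
sigma = 4200.0 / 572.5553 = 7.336 MPa

7.336


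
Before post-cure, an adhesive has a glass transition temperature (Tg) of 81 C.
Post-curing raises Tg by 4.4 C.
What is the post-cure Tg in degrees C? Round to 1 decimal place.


Tg_post = Tg_base + delta_Tg
= 81 + 4.4
= 85.4 C

85.4


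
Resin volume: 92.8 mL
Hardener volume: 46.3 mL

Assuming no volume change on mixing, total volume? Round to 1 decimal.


V_total = 92.8 + 46.3 = 139.1 mL

139.1


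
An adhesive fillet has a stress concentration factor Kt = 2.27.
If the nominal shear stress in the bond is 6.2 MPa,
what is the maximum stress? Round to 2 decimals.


Max stress = 6.2 * 2.27 = 14.07 MPa

14.07


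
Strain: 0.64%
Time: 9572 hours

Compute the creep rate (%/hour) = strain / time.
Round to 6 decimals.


Creep rate = 0.64 / 9572
= 0.000067 %/h

0.000067


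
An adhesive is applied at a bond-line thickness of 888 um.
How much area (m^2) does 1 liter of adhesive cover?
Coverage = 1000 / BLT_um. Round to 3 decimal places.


Coverage = 1000 / 888 = 1.126 m^2

1.126


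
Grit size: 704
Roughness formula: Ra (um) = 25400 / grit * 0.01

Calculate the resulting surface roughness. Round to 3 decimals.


Ra = 25400 / 704 * 0.01
= 0.361 um

0.361


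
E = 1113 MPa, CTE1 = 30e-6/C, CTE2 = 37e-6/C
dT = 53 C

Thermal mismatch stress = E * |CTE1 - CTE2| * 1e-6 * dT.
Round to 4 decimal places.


= 1113 * 7e-6 * 53
= 0.4129 MPa

0.4129


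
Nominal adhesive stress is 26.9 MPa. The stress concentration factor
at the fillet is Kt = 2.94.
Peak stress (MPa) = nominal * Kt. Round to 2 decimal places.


Peak = 26.9 * 2.94 = 79.09 MPa

79.09


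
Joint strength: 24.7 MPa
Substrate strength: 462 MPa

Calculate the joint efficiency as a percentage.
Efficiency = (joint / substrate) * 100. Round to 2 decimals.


Efficiency = (24.7 / 462) * 100 = 5.35%

5.35


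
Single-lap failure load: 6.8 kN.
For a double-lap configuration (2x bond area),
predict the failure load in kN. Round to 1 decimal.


Failure load = 6.8 * 2 = 13.6 kN

13.6


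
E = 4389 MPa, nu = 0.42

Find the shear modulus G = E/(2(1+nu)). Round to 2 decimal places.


G = 4389 / (2 * 1.42)
= 1545.42 MPa

1545.42


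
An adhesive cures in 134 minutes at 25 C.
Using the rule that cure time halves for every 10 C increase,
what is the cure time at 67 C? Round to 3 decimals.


Factor = 2^((67 - 25) / 10) = 18.3792
Cure time = 134 / 18.3792
= 7.291 minutes

7.291


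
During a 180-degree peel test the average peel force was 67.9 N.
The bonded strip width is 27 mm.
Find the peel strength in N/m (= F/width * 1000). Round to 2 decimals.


Peel strength = F/width * 1000
= 67.9 / 27 * 1000
= 2514.81 N/m

2514.81


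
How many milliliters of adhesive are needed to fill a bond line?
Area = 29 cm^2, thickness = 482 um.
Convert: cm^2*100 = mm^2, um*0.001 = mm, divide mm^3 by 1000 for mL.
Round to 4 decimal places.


= (29 * 100) * (482 * 0.001) / 1000
= 1.3978 mL

1.3978


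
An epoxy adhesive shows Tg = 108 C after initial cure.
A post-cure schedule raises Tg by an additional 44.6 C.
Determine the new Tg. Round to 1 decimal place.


New Tg = 108 + 44.6
= 152.6 C

152.6


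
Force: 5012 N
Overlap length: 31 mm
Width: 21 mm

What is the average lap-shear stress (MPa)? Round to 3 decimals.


Average shear stress = F / (overlap * width)
= 5012 / (31 * 21)
= 7.699 MPa

7.699


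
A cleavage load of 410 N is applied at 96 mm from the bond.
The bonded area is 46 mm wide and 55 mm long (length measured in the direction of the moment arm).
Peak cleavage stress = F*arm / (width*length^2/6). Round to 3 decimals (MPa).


Moment = 410 * 96 = 39360 N*mm
Section modulus = 46 * 3025 / 6 = 139150 / 6 mm^3
Stress = 39360 / (139150 / 6) = 236160 / 139150
= 1.697 MPa

1.697


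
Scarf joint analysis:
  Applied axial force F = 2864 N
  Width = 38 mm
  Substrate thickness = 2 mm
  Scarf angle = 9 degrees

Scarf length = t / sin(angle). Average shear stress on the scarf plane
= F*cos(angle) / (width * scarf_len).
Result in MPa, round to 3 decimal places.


Scarf length = 2 / sin(9 deg) = 12.7849 mm
cos(9 deg) = 0.987688
Shear = 2864 * 0.987688 / (38 * 12.7849)
= 5.823 MPa

5.823


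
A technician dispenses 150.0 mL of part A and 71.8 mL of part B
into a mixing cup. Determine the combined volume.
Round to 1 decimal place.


Combined volume = 150.0 + 71.8
= 221.8 mL

221.8


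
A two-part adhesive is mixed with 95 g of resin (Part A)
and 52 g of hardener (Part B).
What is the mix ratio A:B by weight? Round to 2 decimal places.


Mix ratio = mass_A / mass_B
= 95 / 52
= 1.83

1.83


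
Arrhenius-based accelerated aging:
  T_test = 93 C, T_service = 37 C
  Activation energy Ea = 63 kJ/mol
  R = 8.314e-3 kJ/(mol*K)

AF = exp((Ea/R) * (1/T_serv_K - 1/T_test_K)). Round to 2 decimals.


T_test_K = 366.15, T_serv_K = 310.15
AF = exp((63/8.314e-3) * (1/310.15 - 1/366.15))
= 41.96

41.96


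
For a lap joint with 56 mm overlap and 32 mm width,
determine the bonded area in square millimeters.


Area = 56 * 32 = 1792 mm^2

1792


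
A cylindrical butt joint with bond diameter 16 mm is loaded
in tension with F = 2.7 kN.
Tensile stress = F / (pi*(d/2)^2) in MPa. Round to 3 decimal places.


Area = pi * (16/2)^2 = 201.0619 mm^2
Stress = 2.7*1000 / 201.0619
= 13.429 MPa

13.429


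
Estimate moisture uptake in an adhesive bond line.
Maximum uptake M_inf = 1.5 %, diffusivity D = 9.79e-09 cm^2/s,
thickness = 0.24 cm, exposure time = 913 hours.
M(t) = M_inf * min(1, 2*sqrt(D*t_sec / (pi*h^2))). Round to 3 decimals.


Convert time: 913 h = 3286800 s
ratio = min(1, 2*sqrt(9.79e-09*3286800/(pi*0.24^2)))
= 0.843377
M(t) = 1.5 * 0.843377 = 1.265%

1.265


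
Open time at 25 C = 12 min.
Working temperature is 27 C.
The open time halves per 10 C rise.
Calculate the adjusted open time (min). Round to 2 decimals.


factor = 2^((27 - 25) / 10) = 1.1487
ot = 12 / 1.1487 = 10.45 min

10.45


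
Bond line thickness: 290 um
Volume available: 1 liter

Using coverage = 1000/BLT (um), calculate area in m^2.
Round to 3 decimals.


1 L = 1e6 mm^3, thickness = 290 um = 0.29 mm
Area = 1e6 / 0.29 mm^2 = (1e6 / 0.29) / 1e6 m^2 = 1000 / 290 m^2
= 3.448 m^2

3.448


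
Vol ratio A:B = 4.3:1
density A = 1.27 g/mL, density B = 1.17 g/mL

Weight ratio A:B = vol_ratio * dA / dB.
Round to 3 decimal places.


Weight ratio = 4.3 * 1.27 / 1.17
= 4.668

4.668


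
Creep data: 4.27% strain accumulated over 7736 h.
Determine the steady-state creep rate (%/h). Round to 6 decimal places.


Rate = 4.27 / 7736 = 0.000552 %/h

0.000552


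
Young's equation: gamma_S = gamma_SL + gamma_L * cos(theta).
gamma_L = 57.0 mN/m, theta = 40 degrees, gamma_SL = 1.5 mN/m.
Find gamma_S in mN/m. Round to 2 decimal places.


cos(40 deg) = 0.766044
gamma_S = 1.5 + 57.0 * 0.766044
= 45.16 mN/m

45.16


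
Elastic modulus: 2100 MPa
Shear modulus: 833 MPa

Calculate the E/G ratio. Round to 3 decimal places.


E / G = 2100 / 833 = 2.521

2.521


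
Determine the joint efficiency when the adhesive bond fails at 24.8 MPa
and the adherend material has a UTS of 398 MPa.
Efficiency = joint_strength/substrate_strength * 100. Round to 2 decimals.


Joint efficiency = 24.8 / 398 * 100
= 6.23%

6.23


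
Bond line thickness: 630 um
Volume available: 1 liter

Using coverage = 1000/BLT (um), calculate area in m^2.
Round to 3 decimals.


1 L = 1e6 mm^3, thickness = 630 um = 0.63 mm
Area = 1e6 / 0.63 mm^2 = (1e6 / 0.63) / 1e6 m^2 = 1000 / 630 m^2
= 1.587 m^2

1.587


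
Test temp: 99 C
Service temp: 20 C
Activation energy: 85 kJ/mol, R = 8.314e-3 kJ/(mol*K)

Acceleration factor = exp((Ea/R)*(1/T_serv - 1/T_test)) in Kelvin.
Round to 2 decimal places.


AF = exp((85/0.008314)*(1/293.15 - 1/372.15))
= 1641.47

1641.47


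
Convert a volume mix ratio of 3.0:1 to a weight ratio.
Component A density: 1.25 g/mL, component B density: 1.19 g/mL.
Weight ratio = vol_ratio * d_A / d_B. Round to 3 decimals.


= 3.0 * 1.25 / 1.19 = 3.151

3.151


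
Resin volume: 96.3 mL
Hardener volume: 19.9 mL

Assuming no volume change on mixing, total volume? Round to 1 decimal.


V_total = 96.3 + 19.9 = 116.2 mL

116.2


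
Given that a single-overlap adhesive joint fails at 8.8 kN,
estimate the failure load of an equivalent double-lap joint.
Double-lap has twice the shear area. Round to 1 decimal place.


Double-lap factor = 2
Expected load = 8.8 * 2 = 17.6 kN

17.6
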